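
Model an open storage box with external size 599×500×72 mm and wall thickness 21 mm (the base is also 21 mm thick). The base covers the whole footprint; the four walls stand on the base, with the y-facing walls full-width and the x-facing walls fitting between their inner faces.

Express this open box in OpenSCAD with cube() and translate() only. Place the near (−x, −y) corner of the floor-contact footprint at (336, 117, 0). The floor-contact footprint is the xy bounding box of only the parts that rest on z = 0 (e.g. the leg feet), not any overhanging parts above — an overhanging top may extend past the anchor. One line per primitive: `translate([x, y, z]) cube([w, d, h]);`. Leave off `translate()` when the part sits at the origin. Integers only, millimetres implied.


translate([336, 117, 0]) cube([599, 500, 21]);
translate([336, 117, 21]) cube([599, 21, 51]);
translate([336, 596, 21]) cube([599, 21, 51]);
translate([336, 138, 21]) cube([21, 458, 51]);
translate([914, 138, 21]) cube([21, 458, 51]);


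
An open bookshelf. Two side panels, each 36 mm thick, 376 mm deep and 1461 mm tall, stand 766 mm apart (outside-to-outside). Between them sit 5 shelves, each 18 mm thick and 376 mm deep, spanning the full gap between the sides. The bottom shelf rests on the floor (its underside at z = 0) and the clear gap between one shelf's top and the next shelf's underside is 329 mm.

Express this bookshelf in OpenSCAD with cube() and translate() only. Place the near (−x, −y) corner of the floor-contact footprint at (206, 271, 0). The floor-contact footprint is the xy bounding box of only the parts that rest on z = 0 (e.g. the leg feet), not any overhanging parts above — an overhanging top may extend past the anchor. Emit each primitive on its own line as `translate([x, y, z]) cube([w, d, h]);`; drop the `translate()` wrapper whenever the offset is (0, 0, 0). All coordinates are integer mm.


translate([206, 271, 0]) cube([36, 376, 1461]);
translate([936, 271, 0]) cube([36, 376, 1461]);
translate([242, 271, 0]) cube([694, 376, 18]);
translate([242, 271, 347]) cube([694, 376, 18]);
translate([242, 271, 694]) cube([694, 376, 18]);
translate([242, 271, 1041]) cube([694, 376, 18]);
translate([242, 271, 1388]) cube([694, 376, 18]);


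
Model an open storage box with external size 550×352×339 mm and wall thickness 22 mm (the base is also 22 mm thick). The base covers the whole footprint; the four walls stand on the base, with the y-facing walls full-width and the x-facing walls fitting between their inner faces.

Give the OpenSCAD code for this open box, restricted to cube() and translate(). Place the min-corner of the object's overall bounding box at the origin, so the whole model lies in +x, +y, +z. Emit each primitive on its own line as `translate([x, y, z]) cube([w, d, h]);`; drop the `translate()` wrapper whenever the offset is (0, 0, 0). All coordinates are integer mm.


cube([550, 352, 22]);
translate([0, 0, 22]) cube([550, 22, 317]);
translate([0, 330, 22]) cube([550, 22, 317]);
translate([0, 22, 22]) cube([22, 308, 317]);
translate([528, 22, 22]) cube([22, 308, 317]);


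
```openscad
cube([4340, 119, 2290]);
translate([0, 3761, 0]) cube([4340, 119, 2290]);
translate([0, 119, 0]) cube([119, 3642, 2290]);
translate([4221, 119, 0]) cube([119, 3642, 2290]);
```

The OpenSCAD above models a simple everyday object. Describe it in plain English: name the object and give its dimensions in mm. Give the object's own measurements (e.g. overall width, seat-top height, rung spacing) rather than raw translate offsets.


The wall frame of a small rectangular building: four walls, each 2290 mm tall and 119 mm thick, enclosing a footprint 4340 mm (x) by 3880 mm (y) outside-to-outside, with no floor or roof. The front and back walls (the −y and +y sides) span the full width; the two side walls fit between them.


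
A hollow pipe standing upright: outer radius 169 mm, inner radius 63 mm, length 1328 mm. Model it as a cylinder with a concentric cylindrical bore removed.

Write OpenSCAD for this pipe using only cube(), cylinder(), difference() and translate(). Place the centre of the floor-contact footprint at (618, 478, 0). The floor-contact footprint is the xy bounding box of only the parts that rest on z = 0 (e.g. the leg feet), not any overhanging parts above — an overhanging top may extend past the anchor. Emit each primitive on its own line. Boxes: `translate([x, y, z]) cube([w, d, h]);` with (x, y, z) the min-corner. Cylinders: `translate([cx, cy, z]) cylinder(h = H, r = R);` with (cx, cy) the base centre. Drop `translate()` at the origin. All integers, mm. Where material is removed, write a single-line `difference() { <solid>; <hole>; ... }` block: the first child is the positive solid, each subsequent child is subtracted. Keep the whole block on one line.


difference() { translate([618, 478, 0]) cylinder(h = 1328, r = 169); translate([618, 478, 0]) cylinder(h = 1328, r = 63); }


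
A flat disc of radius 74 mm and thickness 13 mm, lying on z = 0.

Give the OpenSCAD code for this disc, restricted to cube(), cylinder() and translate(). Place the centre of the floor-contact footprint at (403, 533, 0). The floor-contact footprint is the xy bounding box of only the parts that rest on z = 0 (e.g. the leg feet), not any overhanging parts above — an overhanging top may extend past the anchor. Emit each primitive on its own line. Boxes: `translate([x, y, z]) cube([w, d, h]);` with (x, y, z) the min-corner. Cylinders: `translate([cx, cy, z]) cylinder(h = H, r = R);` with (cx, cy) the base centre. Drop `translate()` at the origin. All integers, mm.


translate([403, 533, 0]) cylinder(h = 13, r = 74);


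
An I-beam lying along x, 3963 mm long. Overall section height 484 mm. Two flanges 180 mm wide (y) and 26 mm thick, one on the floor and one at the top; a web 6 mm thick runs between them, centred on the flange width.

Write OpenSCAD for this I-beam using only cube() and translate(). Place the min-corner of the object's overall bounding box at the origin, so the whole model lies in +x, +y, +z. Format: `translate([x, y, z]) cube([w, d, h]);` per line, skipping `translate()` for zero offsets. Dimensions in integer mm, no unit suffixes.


cube([3963, 180, 26]);
translate([0, 87, 26]) cube([3963, 6, 432]);
translate([0, 0, 458]) cube([3963, 180, 26]);


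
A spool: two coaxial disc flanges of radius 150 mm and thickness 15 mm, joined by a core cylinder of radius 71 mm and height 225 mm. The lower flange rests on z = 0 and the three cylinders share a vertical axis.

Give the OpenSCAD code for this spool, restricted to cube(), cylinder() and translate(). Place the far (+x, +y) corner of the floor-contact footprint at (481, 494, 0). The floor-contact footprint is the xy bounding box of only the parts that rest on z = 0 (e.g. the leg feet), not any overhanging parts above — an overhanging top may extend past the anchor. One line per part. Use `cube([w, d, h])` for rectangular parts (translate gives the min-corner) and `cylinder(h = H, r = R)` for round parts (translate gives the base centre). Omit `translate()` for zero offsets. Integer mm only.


translate([331, 344, 0]) cylinder(h = 15, r = 150);
translate([331, 344, 15]) cylinder(h = 225, r = 71);
translate([331, 344, 240]) cylinder(h = 15, r = 150);


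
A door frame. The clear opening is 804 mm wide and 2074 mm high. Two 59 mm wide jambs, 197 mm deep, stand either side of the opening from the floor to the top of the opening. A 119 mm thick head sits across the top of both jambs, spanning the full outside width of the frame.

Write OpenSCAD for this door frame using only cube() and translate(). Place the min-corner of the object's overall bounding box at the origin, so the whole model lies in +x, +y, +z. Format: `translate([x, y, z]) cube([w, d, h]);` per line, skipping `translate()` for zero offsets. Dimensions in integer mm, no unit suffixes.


cube([59, 197, 2074]);
translate([863, 0, 0]) cube([59, 197, 2074]);
translate([0, 0, 2074]) cube([922, 197, 119]);


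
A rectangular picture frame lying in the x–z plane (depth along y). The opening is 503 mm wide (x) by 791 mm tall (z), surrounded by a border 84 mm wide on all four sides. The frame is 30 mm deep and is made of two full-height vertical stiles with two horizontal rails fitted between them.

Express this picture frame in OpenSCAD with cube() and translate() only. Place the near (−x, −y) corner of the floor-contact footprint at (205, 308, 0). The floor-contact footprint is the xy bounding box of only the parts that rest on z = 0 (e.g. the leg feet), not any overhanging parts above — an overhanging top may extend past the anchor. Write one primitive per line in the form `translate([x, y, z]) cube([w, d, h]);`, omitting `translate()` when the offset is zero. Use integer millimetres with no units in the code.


translate([205, 308, 0]) cube([84, 30, 959]);
translate([792, 308, 0]) cube([84, 30, 959]);
translate([289, 308, 0]) cube([503, 30, 84]);
translate([289, 308, 875]) cube([503, 30, 84]);


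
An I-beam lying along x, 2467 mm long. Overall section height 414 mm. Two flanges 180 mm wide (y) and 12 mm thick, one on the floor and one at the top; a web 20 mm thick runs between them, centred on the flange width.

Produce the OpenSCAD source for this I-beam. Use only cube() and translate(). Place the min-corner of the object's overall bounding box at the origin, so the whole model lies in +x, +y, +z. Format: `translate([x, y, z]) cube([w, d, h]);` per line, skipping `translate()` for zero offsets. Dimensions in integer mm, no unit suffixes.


cube([2467, 180, 12]);
translate([0, 80, 12]) cube([2467, 20, 390]);
translate([0, 0, 402]) cube([2467, 180, 12]);


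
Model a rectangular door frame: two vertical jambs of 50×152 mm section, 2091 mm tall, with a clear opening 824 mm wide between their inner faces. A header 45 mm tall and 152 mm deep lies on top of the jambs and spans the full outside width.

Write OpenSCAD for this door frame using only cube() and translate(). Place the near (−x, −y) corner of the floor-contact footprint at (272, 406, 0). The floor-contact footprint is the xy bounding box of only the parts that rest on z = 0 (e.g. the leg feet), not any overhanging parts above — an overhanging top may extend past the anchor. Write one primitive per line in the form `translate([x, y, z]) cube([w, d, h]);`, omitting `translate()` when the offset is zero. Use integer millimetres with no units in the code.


translate([272, 406, 0]) cube([50, 152, 2091]);
translate([1146, 406, 0]) cube([50, 152, 2091]);
translate([272, 406, 2091]) cube([924, 152, 45]);


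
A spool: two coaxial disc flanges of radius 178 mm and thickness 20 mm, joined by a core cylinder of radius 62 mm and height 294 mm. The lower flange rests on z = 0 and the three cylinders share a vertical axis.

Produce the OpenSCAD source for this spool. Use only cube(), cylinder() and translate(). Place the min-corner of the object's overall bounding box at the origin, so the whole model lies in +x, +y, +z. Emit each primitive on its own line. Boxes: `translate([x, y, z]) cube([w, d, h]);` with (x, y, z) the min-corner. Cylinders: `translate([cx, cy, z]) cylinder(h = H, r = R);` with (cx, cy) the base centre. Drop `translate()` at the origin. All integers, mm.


translate([178, 178, 0]) cylinder(h = 20, r = 178);
translate([178, 178, 20]) cylinder(h = 294, r = 62);
translate([178, 178, 314]) cylinder(h = 20, r = 178);


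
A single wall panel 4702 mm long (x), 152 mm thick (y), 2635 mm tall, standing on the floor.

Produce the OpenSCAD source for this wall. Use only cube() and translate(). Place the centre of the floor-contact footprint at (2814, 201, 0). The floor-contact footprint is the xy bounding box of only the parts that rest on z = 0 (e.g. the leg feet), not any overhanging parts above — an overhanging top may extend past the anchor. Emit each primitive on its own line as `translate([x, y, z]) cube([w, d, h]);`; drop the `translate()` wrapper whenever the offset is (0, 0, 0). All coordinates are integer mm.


translate([463, 125, 0]) cube([4702, 152, 2635]);


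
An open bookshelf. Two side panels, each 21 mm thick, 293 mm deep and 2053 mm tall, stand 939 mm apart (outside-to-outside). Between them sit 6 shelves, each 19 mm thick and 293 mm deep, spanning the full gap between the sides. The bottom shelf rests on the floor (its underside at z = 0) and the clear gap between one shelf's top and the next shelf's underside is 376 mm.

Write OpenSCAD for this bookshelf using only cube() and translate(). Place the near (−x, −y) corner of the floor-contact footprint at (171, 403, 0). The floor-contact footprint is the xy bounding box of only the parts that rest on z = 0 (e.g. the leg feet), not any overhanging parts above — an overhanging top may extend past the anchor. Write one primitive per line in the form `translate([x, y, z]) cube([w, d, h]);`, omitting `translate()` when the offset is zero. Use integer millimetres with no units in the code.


translate([171, 403, 0]) cube([21, 293, 2053]);
translate([1089, 403, 0]) cube([21, 293, 2053]);
translate([192, 403, 0]) cube([897, 293, 19]);
translate([192, 403, 395]) cube([897, 293, 19]);
translate([192, 403, 790]) cube([897, 293, 19]);
translate([192, 403, 1185]) cube([897, 293, 19]);
translate([192, 403, 1580]) cube([897, 293, 19]);
translate([192, 403, 1975]) cube([897, 293, 19]);


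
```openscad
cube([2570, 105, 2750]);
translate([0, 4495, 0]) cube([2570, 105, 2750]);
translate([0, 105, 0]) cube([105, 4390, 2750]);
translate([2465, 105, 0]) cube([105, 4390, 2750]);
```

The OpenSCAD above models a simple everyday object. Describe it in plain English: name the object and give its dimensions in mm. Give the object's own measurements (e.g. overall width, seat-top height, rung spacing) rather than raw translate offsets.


The wall frame of a small rectangular building: four walls, each 2750 mm tall and 105 mm thick, enclosing a footprint 2570 mm (x) by 4600 mm (y) outside-to-outside, with no floor or roof. The front and back walls (the −y and +y sides) span the full width; the two side walls fit between them.


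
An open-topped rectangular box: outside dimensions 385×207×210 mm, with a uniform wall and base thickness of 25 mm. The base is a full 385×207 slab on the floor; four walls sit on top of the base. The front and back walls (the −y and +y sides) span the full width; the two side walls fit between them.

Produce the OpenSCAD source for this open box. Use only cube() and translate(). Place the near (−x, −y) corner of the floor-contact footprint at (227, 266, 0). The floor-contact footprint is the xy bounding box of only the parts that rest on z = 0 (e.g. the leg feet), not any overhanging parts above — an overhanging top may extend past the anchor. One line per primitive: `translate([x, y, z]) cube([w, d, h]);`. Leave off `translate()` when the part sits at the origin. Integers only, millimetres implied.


translate([227, 266, 0]) cube([385, 207, 25]);
translate([227, 266, 25]) cube([385, 25, 185]);
translate([227, 448, 25]) cube([385, 25, 185]);
translate([227, 291, 25]) cube([25, 157, 185]);
translate([587, 291, 25]) cube([25, 157, 185]);


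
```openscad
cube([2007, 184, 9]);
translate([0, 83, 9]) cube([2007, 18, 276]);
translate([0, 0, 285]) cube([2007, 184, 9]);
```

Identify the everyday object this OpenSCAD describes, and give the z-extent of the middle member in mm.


An I-beam. The web height is 276 mm.

Two wide flanges with a thin centred web — an I-beam. Overall 294 mm minus two 9 mm flanges gives a web of 294 − 2·9 = 276 mm.


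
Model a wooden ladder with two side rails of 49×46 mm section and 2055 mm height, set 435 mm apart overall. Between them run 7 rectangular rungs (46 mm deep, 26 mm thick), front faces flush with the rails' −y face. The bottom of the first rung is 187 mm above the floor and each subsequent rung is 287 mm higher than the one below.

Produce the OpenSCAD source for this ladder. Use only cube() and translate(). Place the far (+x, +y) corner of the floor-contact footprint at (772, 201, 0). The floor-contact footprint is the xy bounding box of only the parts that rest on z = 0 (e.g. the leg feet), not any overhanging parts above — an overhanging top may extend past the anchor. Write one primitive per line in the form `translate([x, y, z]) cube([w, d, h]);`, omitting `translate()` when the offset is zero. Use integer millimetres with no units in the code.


// rung span = 435 - 2*49 = 337
// rung[k] z = 187 + k*287
translate([337, 155, 0]) cube([49, 46, 2055]);
translate([723, 155, 0]) cube([49, 46, 2055]);
translate([386, 155, 187]) cube([337, 46, 26]);
translate([386, 155, 474]) cube([337, 46, 26]);
translate([386, 155, 761]) cube([337, 46, 26]);
translate([386, 155, 1048]) cube([337, 46, 26]);
translate([386, 155, 1335]) cube([337, 46, 26]);
translate([386, 155, 1622]) cube([337, 46, 26]);
translate([386, 155, 1909]) cube([337, 46, 26]);


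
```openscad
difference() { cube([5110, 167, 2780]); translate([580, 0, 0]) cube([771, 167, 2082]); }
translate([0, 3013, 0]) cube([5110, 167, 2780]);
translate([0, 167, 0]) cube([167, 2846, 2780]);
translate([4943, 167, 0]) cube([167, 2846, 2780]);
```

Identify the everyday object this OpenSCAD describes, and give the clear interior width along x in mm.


A single room. The interior width is 4776 mm.

Four walls enclosing a rectangle with a door in the front wall — a room. Outside width 5110 minus two 167 mm walls gives 4776 mm.


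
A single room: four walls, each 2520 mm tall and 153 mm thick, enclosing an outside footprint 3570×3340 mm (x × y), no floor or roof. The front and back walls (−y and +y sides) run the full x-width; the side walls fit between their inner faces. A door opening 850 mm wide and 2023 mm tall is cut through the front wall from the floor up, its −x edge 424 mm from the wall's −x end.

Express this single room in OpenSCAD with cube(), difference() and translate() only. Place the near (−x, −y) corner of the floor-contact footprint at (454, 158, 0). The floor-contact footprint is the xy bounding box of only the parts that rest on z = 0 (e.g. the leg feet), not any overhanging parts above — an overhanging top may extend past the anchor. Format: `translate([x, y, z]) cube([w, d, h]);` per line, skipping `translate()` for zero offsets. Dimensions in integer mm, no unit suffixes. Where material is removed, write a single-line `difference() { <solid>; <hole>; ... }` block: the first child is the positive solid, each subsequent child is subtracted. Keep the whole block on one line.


difference() { translate([454, 158, 0]) cube([3570, 153, 2520]); translate([878, 158, 0]) cube([850, 153, 2023]); }
translate([454, 3345, 0]) cube([3570, 153, 2520]);
translate([454, 311, 0]) cube([153, 3034, 2520]);
translate([3871, 311, 0]) cube([153, 3034, 2520]);


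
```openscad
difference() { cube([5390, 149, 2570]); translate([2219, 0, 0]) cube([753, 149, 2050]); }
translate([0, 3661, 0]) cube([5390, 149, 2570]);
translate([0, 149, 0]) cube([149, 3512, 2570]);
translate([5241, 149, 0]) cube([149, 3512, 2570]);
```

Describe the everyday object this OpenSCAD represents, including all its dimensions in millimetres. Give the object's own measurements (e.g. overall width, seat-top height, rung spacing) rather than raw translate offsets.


A single room: four walls, each 2570 mm tall and 149 mm thick, enclosing an outside footprint 5390×3810 mm (x × y), no floor or roof. The front and back walls (−y and +y sides) run the full x-width; the side walls fit between their inner faces. A door opening 753 mm wide and 2050 mm tall is cut through the front wall from the floor up, its −x edge 2219 mm from the wall's −x end.


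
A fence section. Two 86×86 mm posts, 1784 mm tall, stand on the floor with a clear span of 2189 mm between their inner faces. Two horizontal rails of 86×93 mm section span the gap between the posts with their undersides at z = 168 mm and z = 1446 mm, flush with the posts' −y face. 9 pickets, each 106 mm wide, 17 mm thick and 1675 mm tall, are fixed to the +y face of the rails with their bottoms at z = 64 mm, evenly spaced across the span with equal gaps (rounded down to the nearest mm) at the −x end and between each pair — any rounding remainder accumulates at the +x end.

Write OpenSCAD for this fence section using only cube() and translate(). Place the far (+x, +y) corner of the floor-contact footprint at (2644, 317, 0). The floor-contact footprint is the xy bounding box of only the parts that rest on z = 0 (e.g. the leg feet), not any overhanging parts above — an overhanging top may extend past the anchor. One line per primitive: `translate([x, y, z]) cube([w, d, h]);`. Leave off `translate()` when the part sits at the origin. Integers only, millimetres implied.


translate([283, 231, 0]) cube([86, 86, 1784]);
translate([2558, 231, 0]) cube([86, 86, 1784]);
translate([369, 231, 168]) cube([2189, 86, 93]);
translate([369, 231, 1446]) cube([2189, 86, 93]);
translate([492, 317, 64]) cube([106, 17, 1675]);
translate([721, 317, 64]) cube([106, 17, 1675]);
translate([950, 317, 64]) cube([106, 17, 1675]);
translate([1179, 317, 64]) cube([106, 17, 1675]);
translate([1408, 317, 64]) cube([106, 17, 1675]);
translate([1637, 317, 64]) cube([106, 17, 1675]);
translate([1866, 317, 64]) cube([106, 17, 1675]);
translate([2095, 317, 64]) cube([106, 17, 1675]);
translate([2324, 317, 64]) cube([106, 17, 1675]);


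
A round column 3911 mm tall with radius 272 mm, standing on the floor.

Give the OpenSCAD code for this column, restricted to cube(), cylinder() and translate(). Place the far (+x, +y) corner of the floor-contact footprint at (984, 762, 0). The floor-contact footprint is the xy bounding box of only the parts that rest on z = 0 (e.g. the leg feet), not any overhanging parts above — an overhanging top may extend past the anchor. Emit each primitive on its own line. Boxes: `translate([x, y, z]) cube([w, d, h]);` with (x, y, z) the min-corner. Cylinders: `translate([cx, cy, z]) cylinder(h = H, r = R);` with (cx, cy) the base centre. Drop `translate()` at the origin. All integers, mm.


translate([712, 490, 0]) cylinder(h = 3911, r = 272);


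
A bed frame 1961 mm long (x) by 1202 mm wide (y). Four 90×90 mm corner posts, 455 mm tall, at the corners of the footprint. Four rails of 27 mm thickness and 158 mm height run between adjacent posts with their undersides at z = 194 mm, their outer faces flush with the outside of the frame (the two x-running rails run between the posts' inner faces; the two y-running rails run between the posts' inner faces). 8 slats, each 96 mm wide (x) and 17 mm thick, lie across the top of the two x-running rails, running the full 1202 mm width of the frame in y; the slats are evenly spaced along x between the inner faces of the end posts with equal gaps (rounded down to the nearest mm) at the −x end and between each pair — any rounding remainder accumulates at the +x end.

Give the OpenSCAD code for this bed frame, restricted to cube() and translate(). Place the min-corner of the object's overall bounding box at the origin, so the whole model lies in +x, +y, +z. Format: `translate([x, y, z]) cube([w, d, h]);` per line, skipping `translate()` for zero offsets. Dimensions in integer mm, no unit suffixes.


// slat z = rail_z + rail_h = 194 + 158 = 352
// slat gap = ⌊(1781 − 8·96) / 9⌋ = 112
cube([90, 90, 455]);
translate([0, 1112, 0]) cube([90, 90, 455]);
translate([1871, 0, 0]) cube([90, 90, 455]);
translate([1871, 1112, 0]) cube([90, 90, 455]);
translate([90, 0, 194]) cube([1781, 27, 158]);
translate([90, 1175, 194]) cube([1781, 27, 158]);
translate([0, 90, 194]) cube([27, 1022, 158]);
translate([1934, 90, 194]) cube([27, 1022, 158]);
translate([202, 0, 352]) cube([96, 1202, 17]);
translate([410, 0, 352]) cube([96, 1202, 17]);
translate([618, 0, 352]) cube([96, 1202, 17]);
translate([826, 0, 352]) cube([96, 1202, 17]);
translate([1034, 0, 352]) cube([96, 1202, 17]);
translate([1242, 0, 352]) cube([96, 1202, 17]);
translate([1450, 0, 352]) cube([96, 1202, 17]);
translate([1658, 0, 352]) cube([96, 1202, 17]);


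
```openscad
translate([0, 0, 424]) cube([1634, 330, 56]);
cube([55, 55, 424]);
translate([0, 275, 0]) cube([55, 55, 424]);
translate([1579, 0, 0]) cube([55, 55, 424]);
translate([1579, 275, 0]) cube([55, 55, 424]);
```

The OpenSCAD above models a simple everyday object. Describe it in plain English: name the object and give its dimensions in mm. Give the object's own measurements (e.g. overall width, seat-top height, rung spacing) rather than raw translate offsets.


A long wooden bench with a 1634 mm (x) × 330 mm (y) seat, 56 mm thick, its top surface 480 mm above the floor. Four 55 mm square legs at the seat corners, flush with the edges, run from z = 0 to the seat underside.


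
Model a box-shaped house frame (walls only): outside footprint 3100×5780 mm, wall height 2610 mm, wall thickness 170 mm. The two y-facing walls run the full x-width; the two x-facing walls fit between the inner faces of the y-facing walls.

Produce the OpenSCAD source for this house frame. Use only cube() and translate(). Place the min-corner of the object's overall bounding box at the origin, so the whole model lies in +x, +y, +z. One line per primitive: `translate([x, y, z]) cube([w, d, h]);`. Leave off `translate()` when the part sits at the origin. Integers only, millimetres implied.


cube([3100, 170, 2610]);
translate([0, 5610, 0]) cube([3100, 170, 2610]);
translate([0, 170, 0]) cube([170, 5440, 2610]);
translate([2930, 170, 0]) cube([170, 5440, 2610]);


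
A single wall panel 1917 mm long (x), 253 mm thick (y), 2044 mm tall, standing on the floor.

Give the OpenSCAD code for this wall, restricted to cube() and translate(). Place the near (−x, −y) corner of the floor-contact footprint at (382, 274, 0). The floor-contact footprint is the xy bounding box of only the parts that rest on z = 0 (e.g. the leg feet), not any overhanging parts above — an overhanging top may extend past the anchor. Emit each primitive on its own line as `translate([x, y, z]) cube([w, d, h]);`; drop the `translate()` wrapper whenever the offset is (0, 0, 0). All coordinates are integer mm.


translate([382, 274, 0]) cube([1917, 253, 2044]);


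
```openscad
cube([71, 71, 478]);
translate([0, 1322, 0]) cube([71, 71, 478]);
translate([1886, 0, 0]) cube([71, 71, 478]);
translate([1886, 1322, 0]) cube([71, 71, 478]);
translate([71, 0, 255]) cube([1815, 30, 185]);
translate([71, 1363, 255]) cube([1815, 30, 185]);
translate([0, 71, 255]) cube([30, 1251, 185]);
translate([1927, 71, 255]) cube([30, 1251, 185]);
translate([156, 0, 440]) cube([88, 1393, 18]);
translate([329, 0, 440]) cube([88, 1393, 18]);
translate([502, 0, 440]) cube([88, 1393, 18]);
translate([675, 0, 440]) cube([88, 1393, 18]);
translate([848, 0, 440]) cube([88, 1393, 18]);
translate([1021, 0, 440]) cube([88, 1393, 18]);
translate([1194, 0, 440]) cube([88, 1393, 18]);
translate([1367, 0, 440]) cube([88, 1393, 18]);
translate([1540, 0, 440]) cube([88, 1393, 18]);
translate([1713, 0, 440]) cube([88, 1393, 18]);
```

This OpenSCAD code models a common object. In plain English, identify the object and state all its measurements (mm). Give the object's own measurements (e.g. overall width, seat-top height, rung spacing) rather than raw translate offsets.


A bed frame 1957 mm long (x) by 1393 mm wide (y). Four 71×71 mm corner posts, 478 mm tall, at the corners of the footprint. Four rails of 30 mm thickness and 185 mm height run between adjacent posts with their undersides at z = 255 mm, their outer faces flush with the outside of the frame (the two x-running rails run between the posts' inner faces; the two y-running rails run between the posts' inner faces). 10 slats, each 88 mm wide (x) and 18 mm thick, lie across the top of the two x-running rails, running the full 1393 mm width of the frame in y; along x they sit between the end posts with a 85 mm gap after the −x posts and between neighbouring slats and before the +x posts.


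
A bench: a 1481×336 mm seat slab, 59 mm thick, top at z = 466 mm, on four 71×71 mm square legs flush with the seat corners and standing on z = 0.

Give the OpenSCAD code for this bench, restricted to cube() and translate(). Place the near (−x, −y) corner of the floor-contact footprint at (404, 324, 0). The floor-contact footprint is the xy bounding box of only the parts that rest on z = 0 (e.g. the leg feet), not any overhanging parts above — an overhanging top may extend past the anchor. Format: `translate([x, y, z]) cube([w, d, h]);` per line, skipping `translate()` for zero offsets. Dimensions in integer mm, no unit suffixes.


translate([404, 324, 407]) cube([1481, 336, 59]);
translate([404, 324, 0]) cube([71, 71, 407]);
translate([404, 589, 0]) cube([71, 71, 407]);
translate([1814, 324, 0]) cube([71, 71, 407]);
translate([1814, 589, 0]) cube([71, 71, 407]);


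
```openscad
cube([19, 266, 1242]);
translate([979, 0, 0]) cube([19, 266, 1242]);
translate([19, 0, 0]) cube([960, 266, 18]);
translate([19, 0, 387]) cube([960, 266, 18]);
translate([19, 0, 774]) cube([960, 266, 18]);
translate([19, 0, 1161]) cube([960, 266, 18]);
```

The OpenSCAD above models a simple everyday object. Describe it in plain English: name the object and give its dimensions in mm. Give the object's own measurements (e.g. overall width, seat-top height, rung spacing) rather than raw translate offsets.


An open bookshelf. Two side panels, each 19 mm thick, 266 mm deep and 1242 mm tall, stand 998 mm apart (outside-to-outside). Between them sit 4 shelves, each 18 mm thick and 266 mm deep, spanning the full gap between the sides. The bottom shelf rests on the floor (its underside at z = 0) and the clear gap between one shelf's top and the next shelf's underside is 369 mm.


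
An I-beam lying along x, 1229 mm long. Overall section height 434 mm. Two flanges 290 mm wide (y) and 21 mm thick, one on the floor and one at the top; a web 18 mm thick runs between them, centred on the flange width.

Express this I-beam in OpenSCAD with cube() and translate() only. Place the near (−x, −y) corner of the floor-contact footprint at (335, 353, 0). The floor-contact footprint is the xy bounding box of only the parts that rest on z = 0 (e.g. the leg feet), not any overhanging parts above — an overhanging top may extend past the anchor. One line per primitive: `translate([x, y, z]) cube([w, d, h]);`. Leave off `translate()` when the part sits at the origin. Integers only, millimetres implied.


translate([335, 353, 0]) cube([1229, 290, 21]);
translate([335, 489, 21]) cube([1229, 18, 392]);
translate([335, 353, 413]) cube([1229, 290, 21]);


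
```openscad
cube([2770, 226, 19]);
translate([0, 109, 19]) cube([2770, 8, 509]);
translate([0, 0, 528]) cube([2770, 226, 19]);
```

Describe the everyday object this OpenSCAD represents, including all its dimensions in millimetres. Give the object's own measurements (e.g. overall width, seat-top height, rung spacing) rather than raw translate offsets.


An I-beam lying along x, 2770 mm long. Overall section height 547 mm. Two flanges 226 mm wide (y) and 19 mm thick, one on the floor and one at the top; a web 8 mm thick runs between them, centred on the flange width.


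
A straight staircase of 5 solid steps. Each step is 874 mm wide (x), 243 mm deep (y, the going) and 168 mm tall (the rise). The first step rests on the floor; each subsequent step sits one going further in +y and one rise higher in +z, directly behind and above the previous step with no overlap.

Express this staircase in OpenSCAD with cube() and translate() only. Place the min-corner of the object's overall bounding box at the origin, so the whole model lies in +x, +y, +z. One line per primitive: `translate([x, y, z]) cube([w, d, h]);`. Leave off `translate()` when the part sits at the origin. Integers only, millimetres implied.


cube([874, 243, 168]);
translate([0, 243, 168]) cube([874, 243, 168]);
translate([0, 486, 336]) cube([874, 243, 168]);
translate([0, 729, 504]) cube([874, 243, 168]);
translate([0, 972, 672]) cube([874, 243, 168]);


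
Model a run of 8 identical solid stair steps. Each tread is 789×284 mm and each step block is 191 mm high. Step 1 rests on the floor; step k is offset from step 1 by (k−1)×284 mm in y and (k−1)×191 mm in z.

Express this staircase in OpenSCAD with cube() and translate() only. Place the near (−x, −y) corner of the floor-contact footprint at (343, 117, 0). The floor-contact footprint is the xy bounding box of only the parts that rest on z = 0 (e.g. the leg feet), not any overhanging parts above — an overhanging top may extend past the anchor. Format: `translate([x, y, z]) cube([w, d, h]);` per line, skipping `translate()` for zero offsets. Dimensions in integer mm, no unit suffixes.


translate([343, 117, 0]) cube([789, 284, 191]);
translate([343, 401, 191]) cube([789, 284, 191]);
translate([343, 685, 382]) cube([789, 284, 191]);
translate([343, 969, 573]) cube([789, 284, 191]);
translate([343, 1253, 764]) cube([789, 284, 191]);
translate([343, 1537, 955]) cube([789, 284, 191]);
translate([343, 1821, 1146]) cube([789, 284, 191]);
translate([343, 2105, 1337]) cube([789, 284, 191]);


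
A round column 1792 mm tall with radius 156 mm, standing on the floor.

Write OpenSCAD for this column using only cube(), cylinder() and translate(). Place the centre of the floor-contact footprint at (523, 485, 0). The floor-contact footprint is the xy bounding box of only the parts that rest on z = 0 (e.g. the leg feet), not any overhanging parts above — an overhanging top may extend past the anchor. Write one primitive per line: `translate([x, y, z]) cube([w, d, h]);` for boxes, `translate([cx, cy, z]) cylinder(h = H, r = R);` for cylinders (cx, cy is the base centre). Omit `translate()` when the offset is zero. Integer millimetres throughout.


translate([523, 485, 0]) cylinder(h = 1792, r = 156);


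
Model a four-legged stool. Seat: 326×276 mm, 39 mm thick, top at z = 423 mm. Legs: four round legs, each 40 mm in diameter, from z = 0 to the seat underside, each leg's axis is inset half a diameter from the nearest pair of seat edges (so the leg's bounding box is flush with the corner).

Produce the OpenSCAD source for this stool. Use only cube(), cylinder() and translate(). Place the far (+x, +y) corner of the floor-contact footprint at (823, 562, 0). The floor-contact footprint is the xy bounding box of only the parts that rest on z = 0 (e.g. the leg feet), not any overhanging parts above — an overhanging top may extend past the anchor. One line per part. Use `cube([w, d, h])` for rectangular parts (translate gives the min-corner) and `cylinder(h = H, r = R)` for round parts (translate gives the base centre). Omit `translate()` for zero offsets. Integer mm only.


translate([497, 286, 384]) cube([326, 276, 39]);
translate([517, 306, 0]) cylinder(h = 384, r = 20);
translate([803, 306, 0]) cylinder(h = 384, r = 20);
translate([517, 542, 0]) cylinder(h = 384, r = 20);
translate([803, 542, 0]) cylinder(h = 384, r = 20);


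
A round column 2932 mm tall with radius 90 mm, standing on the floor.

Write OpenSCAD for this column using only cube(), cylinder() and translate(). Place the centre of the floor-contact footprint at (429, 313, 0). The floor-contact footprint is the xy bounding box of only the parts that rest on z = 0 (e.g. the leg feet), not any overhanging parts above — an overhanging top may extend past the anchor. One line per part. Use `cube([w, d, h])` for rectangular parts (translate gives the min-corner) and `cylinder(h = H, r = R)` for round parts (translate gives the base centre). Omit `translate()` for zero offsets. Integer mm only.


translate([429, 313, 0]) cylinder(h = 2932, r = 90);


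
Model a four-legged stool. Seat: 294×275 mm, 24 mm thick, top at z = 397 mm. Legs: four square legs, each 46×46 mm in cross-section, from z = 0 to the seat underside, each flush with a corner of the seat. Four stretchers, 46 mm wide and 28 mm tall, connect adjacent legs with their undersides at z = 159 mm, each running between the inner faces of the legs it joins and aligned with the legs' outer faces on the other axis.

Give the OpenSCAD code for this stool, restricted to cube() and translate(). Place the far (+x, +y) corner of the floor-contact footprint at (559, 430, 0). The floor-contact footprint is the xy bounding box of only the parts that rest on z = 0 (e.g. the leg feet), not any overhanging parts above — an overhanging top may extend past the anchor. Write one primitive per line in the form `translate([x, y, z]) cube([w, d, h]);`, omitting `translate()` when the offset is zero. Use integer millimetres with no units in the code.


// leg_h = 397 - 24 = 373
// stretcher span = 294 - 2*46 = 202
translate([265, 155, 373]) cube([294, 275, 24]);
translate([265, 155, 0]) cube([46, 46, 373]);
translate([513, 155, 0]) cube([46, 46, 373]);
translate([265, 384, 0]) cube([46, 46, 373]);
translate([513, 384, 0]) cube([46, 46, 373]);
translate([311, 155, 159]) cube([202, 46, 28]);
translate([311, 384, 159]) cube([202, 46, 28]);
translate([265, 201, 159]) cube([46, 183, 28]);
translate([513, 201, 159]) cube([46, 183, 28]);


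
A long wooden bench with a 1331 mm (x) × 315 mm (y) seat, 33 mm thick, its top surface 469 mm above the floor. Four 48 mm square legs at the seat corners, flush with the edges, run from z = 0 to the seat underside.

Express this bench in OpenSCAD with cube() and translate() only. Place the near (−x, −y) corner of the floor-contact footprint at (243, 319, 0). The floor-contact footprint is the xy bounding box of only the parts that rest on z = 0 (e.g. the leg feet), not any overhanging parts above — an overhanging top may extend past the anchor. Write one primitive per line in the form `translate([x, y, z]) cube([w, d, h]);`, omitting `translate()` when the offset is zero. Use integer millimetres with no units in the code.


translate([243, 319, 436]) cube([1331, 315, 33]);
translate([243, 319, 0]) cube([48, 48, 436]);
translate([243, 586, 0]) cube([48, 48, 436]);
translate([1526, 319, 0]) cube([48, 48, 436]);
translate([1526, 586, 0]) cube([48, 48, 436]);


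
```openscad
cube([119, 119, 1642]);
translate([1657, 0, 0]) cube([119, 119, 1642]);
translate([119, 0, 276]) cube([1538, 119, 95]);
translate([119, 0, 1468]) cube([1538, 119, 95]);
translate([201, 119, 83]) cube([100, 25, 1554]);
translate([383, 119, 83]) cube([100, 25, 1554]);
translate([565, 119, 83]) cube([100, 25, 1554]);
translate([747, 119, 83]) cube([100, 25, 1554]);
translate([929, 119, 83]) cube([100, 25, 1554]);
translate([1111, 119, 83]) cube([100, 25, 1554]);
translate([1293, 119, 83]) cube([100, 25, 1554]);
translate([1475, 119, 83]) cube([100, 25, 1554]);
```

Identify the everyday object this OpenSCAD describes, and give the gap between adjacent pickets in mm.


A fence section. The picket gap is 82 mm.

Two posts, two rails, 8 pickets — a fence section. Span 1538 mm holds 8 pickets of 100 mm with 9 equal gaps: ⌊(1538 − 8·100) / 9⌋ = 82 mm.


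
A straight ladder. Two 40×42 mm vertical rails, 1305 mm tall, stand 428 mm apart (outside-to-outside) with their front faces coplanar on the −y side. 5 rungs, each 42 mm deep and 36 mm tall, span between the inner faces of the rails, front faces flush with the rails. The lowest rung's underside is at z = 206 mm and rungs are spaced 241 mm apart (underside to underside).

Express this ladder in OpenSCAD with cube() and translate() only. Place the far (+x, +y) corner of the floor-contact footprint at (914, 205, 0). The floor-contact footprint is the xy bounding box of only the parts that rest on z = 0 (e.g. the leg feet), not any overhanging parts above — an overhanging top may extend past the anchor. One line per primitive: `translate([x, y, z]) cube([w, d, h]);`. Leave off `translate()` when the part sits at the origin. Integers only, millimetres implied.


translate([486, 163, 0]) cube([40, 42, 1305]);
translate([874, 163, 0]) cube([40, 42, 1305]);
translate([526, 163, 206]) cube([348, 42, 36]);
translate([526, 163, 447]) cube([348, 42, 36]);
translate([526, 163, 688]) cube([348, 42, 36]);
translate([526, 163, 929]) cube([348, 42, 36]);
translate([526, 163, 1170]) cube([348, 42, 36]);
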